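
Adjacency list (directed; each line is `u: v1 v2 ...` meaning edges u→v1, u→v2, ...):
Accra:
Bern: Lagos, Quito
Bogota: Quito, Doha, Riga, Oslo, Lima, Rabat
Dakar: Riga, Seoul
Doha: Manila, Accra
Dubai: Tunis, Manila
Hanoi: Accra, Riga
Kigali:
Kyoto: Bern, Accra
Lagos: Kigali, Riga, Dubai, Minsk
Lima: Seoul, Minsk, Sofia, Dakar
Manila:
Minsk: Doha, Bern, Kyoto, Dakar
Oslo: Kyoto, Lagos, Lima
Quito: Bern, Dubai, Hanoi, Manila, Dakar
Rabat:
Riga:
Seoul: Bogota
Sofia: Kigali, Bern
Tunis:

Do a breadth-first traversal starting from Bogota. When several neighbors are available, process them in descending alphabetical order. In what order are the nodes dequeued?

Bogota -> Riga -> Rabat -> Quito -> Oslo -> Lima -> Doha -> Manila -> Hanoi -> Dubai -> Dakar -> Bern -> Lagos -> Kyoto -> Sofia -> Seoul -> Minsk -> Accra -> Tunis -> Kigali

Visit Bogota; enqueue Riga, Rabat, Quito, Oslo, Lima, Doha → queue [Riga, Rabat, Quito, Oslo, Lima, Doha]
Visit Riga → queue [Rabat, Quito, Oslo, Lima, Doha]
Visit Rabat → queue [Quito, Oslo, Lima, Doha]
Visit Quito; enqueue Manila, Hanoi, Dubai, Dakar, Bern → queue [Oslo, Lima, Doha, Manila, Hanoi, Dubai, Dakar, Bern]
Visit Oslo; enqueue Lagos, Kyoto → queue [Lima, Doha, Manila, Hanoi, Dubai, Dakar, Bern, Lagos, Kyoto]
Visit Lima; enqueue Sofia, Seoul, Minsk → queue [Doha, Manila, Hanoi, Dubai, Dakar, Bern, Lagos, Kyoto, Sofia, Seoul, Minsk]
Visit Doha; enqueue Accra → queue [Manila, Hanoi, Dubai, Dakar, Bern, Lagos, Kyoto, Sofia, Seoul, Minsk, Accra]
Visit Manila → queue [Hanoi, Dubai, Dakar, Bern, Lagos, Kyoto, Sofia, Seoul, Minsk, Accra]
Visit Hanoi → queue [Dubai, Dakar, Bern, Lagos, Kyoto, Sofia, Seoul, Minsk, Accra]
Visit Dubai; enqueue Tunis → queue [Dakar, Bern, Lagos, Kyoto, Sofia, Seoul, Minsk, Accra, Tunis]
Visit Dakar → queue [Bern, Lagos, Kyoto, Sofia, Seoul, Minsk, Accra, Tunis]
Visit Bern → queue [Lagos, Kyoto, Sofia, Seoul, Minsk, Accra, Tunis]
Visit Lagos; enqueue Kigali → queue [Kyoto, Sofia, Seoul, Minsk, Accra, Tunis, Kigali]
Visit Kyoto → queue [Sofia, Seoul, Minsk, Accra, Tunis, Kigali]
Visit Sofia → queue [Seoul, Minsk, Accra, Tunis, Kigali]
Visit Seoul → queue [Minsk, Accra, Tunis, Kigali]
Visit Minsk → queue [Accra, Tunis, Kigali]
Visit Accra → queue [Tunis, Kigali]
Visit Tunis → queue [Kigali]
Visit Kigali → queue []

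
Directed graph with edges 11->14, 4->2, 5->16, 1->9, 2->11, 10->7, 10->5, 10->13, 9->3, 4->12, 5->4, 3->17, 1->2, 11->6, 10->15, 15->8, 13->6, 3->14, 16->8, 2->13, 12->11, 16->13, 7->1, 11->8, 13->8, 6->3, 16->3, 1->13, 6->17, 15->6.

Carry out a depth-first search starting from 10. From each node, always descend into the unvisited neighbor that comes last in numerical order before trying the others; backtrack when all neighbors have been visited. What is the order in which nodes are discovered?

Visit 10
10 → 15
15 → 8
15 → 6
6 → 17
6 → 3
3 → 14
10 → 13
10 → 7
7 → 1
1 → 9
1 → 2
2 → 11
10 → 5
5 → 16
5 → 4
4 → 12

10 15 8 6 17 3 14 13 7 1 9 2 11 5 16 4 12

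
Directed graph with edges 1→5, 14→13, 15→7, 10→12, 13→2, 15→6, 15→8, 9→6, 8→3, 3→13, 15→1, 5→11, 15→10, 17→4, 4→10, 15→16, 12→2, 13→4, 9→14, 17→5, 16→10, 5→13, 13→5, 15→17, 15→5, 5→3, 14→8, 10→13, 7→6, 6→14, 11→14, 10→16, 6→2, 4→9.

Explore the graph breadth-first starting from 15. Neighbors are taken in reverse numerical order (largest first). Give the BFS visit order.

Visit 15; enqueue 17, 16, 10, 8, 7, 6, 5, 1 → queue [17, 16, 10, 8, 7, 6, 5, 1]
Visit 17; enqueue 4 → queue [16, 10, 8, 7, 6, 5, 1, 4]
Visit 16 → queue [10, 8, 7, 6, 5, 1, 4]
Visit 10; enqueue 13, 12 → queue [8, 7, 6, 5, 1, 4, 13, 12]
Visit 8; enqueue 3 → queue [7, 6, 5, 1, 4, 13, 12, 3]
Visit 7 → queue [6, 5, 1, 4, 13, 12, 3]
Visit 6; enqueue 14, 2 → queue [5, 1, 4, 13, 12, 3, 14, 2]
Visit 5; enqueue 11 → queue [1, 4, 13, 12, 3, 14, 2, 11]
Visit 1 → queue [4, 13, 12, 3, 14, 2, 11]
Visit 4; enqueue 9 → queue [13, 12, 3, 14, 2, 11, 9]
Visit 13 → queue [12, 3, 14, 2, 11, 9]
Visit 12 → queue [3, 14, 2, 11, 9]
Visit 3 → queue [14, 2, 11, 9]
Visit 14 → queue [2, 11, 9]
Visit 2 → queue [11, 9]
Visit 11 → queue [9]
Visit 9 → queue []

15 17 16 10 8 7 6 5 1 4 13 12 3 14 2 11 9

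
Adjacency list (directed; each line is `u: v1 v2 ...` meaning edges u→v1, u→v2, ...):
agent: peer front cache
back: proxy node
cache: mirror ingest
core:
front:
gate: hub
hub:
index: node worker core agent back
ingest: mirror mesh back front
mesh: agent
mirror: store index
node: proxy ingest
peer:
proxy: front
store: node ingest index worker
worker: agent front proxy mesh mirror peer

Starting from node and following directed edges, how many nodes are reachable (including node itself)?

14

BFS from node visits: node, ingest, proxy, back, front, mesh, mirror, agent, index, store, cache, peer, core, worker
Reachable nodes: 14 of 16 total.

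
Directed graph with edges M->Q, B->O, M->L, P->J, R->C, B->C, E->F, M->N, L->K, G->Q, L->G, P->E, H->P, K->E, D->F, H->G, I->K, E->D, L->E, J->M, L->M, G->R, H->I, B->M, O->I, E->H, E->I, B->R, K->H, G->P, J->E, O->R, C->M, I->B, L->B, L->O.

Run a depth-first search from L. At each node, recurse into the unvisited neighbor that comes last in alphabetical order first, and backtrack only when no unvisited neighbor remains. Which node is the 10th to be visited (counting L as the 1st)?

H

Visit L
L → O
O → R
R → C
C → M
M → Q
M → N
O → I
I → K
K → H
H → P
P → J
J → E
E → F
E → D
H → G
I → B

Visit order: L, O, R, C, M, Q, N, I, K, H, P, J, E, F, D, G, B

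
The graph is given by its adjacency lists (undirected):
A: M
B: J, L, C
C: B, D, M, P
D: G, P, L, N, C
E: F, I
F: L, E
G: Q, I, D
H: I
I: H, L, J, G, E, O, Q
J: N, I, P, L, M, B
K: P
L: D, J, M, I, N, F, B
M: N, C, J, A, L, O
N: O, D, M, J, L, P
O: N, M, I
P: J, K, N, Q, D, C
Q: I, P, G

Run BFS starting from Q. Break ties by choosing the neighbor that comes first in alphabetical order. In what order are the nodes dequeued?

Q, G, I, P, D, E, H, J, L, O, C, K, N, F, B, M, A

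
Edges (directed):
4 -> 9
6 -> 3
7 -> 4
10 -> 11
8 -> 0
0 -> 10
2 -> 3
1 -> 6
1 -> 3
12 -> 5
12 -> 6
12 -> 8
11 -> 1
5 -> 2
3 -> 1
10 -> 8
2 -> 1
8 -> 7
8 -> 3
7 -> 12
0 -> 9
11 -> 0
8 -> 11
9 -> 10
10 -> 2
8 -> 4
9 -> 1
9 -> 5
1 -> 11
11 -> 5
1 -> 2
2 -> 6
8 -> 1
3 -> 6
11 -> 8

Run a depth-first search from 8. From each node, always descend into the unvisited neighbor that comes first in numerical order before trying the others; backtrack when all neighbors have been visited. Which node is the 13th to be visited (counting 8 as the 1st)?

Visit 8
8 → 0
0 → 9
9 → 1
1 → 2
2 → 3
3 → 6
1 → 11
11 → 5
9 → 10
8 → 4
8 → 7
7 → 12

Visit order: 8, 0, 9, 1, 2, 3, 6, 11, 5, 10, 4, 7, 12

12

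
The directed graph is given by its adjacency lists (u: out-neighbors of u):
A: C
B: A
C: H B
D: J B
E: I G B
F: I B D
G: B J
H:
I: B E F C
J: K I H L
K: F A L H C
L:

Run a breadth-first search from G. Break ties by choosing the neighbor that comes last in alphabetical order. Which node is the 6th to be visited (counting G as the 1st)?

I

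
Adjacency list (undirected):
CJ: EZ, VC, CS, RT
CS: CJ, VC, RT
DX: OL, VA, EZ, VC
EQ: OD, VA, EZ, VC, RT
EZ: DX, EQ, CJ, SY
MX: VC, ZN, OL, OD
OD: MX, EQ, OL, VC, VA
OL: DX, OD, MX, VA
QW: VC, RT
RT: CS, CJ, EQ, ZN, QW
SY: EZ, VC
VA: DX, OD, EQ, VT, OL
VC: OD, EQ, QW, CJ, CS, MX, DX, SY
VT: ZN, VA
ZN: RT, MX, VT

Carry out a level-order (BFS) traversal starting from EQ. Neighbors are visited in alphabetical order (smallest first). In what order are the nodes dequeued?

Visit EQ; enqueue EZ, OD, RT, VA, VC → queue [EZ, OD, RT, VA, VC]
Visit EZ; enqueue CJ, DX, SY → queue [OD, RT, VA, VC, CJ, DX, SY]
Visit OD; enqueue MX, OL → queue [RT, VA, VC, CJ, DX, SY, MX, OL]
Visit RT; enqueue CS, QW, ZN → queue [VA, VC, CJ, DX, SY, MX, OL, CS, QW, ZN]
Visit VA; enqueue VT → queue [VC, CJ, DX, SY, MX, OL, CS, QW, ZN, VT]
Visit VC → queue [CJ, DX, SY, MX, OL, CS, QW, ZN, VT]
Visit CJ → queue [DX, SY, MX, OL, CS, QW, ZN, VT]
Visit DX → queue [SY, MX, OL, CS, QW, ZN, VT]
Visit SY → queue [MX, OL, CS, QW, ZN, VT]
Visit MX → queue [OL, CS, QW, ZN, VT]
Visit OL → queue [CS, QW, ZN, VT]
Visit CS → queue [QW, ZN, VT]
Visit QW → queue [ZN, VT]
Visit ZN → queue [VT]
Visit VT → queue []

EQ → EZ → OD → RT → VA → VC → CJ → DX → SY → MX → OL → CS → QW → ZN → VT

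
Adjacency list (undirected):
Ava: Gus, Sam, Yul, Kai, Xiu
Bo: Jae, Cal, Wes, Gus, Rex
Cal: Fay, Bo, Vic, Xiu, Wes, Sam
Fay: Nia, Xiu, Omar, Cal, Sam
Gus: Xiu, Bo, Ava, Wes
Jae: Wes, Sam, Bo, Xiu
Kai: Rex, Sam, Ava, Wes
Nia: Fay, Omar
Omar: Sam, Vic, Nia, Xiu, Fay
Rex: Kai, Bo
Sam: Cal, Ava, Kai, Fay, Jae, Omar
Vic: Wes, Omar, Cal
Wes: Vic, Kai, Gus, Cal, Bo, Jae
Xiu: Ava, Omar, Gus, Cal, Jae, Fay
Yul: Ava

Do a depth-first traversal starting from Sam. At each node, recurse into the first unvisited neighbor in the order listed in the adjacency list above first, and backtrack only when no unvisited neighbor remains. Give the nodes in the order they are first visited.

Sam → Cal → Fay → Nia → Omar → Vic → Wes → Kai → Rex → Bo → Jae → Xiu → Ava → Gus → Yul

Visit Sam
Sam → Cal
Cal → Fay
Fay → Nia
Nia → Omar
Omar → Vic
Vic → Wes
Wes → Kai
Kai → Rex
Rex → Bo
Bo → Jae
Jae → Xiu
Xiu → Ava
Ava → Gus
Ava → Yul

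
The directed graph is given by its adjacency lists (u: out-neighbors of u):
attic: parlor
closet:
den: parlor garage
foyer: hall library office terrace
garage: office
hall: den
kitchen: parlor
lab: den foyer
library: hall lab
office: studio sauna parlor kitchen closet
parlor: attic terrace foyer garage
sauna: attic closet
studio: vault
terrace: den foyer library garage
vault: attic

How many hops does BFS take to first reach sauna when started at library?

4

Level 0: library
Level 1: hall, lab
Level 2: den, foyer
Level 3: garage, office, parlor, terrace
Level 4: attic, closet, kitchen, sauna, studio
Level 5: vault
sauna first appears at level 4.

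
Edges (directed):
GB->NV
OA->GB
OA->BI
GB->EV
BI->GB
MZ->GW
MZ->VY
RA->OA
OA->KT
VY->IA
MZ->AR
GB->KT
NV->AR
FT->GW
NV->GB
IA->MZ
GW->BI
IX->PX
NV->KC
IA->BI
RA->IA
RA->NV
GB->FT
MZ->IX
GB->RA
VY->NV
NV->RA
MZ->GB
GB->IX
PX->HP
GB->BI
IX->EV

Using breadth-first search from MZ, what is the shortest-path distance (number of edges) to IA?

2

Level 0: MZ
Level 1: AR, GB, GW, IX, VY
Level 2: BI, EV, FT, IA, KT, NV, PX, RA
Level 3: HP, KC, OA
IA first appears at level 2.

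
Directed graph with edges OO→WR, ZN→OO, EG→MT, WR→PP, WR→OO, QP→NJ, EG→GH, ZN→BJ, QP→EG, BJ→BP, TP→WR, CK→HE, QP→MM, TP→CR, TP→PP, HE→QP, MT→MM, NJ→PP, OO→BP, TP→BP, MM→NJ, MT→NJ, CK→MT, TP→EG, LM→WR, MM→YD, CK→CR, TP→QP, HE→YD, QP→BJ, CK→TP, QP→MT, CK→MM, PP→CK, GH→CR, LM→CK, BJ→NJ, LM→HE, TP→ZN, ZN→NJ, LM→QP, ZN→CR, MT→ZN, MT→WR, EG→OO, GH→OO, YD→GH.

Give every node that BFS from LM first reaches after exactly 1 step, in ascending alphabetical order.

Level 0: LM
Level 1: CK, HE, QP, WR
Level 2: BJ, CR, EG, MM, MT, NJ, OO, PP, TP, YD
Level 3: BP, GH, ZN

CK, HE, QP, WR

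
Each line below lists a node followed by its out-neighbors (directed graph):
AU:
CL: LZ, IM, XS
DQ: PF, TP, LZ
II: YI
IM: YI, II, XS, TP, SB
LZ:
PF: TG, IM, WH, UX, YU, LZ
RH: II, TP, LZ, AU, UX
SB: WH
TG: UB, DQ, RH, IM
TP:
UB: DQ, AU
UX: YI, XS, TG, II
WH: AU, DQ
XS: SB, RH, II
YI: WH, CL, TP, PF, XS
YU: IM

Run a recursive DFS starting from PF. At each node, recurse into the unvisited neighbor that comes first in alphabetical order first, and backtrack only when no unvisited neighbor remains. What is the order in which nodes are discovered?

Visit PF
PF → IM
IM → II
II → YI
YI → CL
CL → LZ
CL → XS
XS → RH
RH → AU
RH → TP
RH → UX
UX → TG
TG → DQ
TG → UB
XS → SB
SB → WH
PF → YU

PF IM II YI CL LZ XS RH AU TP UX TG DQ UB SB WH YU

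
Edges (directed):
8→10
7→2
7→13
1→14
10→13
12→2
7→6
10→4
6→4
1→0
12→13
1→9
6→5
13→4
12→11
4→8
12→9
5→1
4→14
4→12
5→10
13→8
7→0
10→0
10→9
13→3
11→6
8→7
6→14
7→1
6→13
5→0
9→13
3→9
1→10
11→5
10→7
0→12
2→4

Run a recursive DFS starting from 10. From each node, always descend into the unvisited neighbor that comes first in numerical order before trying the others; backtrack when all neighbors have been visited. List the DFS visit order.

10 0 12 2 4 8 7 1 9 13 3 14 6 5 11

Visit 10
10 → 0
0 → 12
12 → 2
2 → 4
4 → 8
8 → 7
7 → 1
1 → 9
9 → 13
13 → 3
1 → 14
7 → 6
6 → 5
12 → 11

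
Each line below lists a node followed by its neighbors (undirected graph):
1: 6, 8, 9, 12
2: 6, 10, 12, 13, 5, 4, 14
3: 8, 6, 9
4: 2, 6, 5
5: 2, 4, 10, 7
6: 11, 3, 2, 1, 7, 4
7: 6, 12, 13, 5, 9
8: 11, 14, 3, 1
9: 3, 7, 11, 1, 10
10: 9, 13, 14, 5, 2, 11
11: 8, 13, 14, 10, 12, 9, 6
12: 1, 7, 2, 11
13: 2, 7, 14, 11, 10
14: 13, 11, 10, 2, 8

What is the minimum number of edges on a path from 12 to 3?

Level 0: 12
Level 1: 1, 2, 7, 11
Level 2: 4, 5, 6, 8, 9, 10, 13, 14
Level 3: 3
3 first appears at level 3.

3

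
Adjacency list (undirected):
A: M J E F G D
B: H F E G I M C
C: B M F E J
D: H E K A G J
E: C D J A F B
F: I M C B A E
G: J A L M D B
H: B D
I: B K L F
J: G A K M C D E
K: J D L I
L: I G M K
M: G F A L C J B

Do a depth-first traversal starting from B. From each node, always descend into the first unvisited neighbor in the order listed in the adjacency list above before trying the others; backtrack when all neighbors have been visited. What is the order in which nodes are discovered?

B -> H -> D -> E -> C -> M -> G -> J -> A -> F -> I -> K -> L

Visit B
B → H
H → D
D → E
E → C
C → M
M → G
G → J
J → A
A → F
F → I
I → K
K → L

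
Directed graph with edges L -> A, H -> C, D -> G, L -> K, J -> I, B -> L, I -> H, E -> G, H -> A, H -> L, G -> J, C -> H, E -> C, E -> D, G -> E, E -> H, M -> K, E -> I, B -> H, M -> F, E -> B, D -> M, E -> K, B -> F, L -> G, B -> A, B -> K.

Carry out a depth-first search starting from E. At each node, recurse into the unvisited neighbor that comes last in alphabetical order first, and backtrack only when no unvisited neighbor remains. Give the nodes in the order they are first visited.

Visit E
E → K
E → I
I → H
H → L
L → G
G → J
L → A
H → C
E → D
D → M
M → F
E → B

E → K → I → H → L → G → J → A → C → D → M → F → B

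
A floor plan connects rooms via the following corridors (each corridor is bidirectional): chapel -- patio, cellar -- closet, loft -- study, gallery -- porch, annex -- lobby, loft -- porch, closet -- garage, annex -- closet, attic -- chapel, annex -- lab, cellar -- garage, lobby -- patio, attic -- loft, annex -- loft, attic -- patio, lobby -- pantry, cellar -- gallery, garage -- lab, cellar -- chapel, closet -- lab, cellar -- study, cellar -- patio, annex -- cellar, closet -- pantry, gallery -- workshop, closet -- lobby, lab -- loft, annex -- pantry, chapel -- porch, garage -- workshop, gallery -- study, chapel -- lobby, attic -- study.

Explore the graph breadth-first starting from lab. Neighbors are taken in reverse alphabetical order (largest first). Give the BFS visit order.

Visit lab; enqueue loft, garage, closet, annex → queue [loft, garage, closet, annex]
Visit loft; enqueue study, porch, attic → queue [garage, closet, annex, study, porch, attic]
Visit garage; enqueue workshop, cellar → queue [closet, annex, study, porch, attic, workshop, cellar]
Visit closet; enqueue pantry, lobby → queue [annex, study, porch, attic, workshop, cellar, pantry, lobby]
Visit annex → queue [study, porch, attic, workshop, cellar, pantry, lobby]
Visit study; enqueue gallery → queue [porch, attic, workshop, cellar, pantry, lobby, gallery]
Visit porch; enqueue chapel → queue [attic, workshop, cellar, pantry, lobby, gallery, chapel]
Visit attic; enqueue patio → queue [workshop, cellar, pantry, lobby, gallery, chapel, patio]
Visit workshop → queue [cellar, pantry, lobby, gallery, chapel, patio]
Visit cellar → queue [pantry, lobby, gallery, chapel, patio]
Visit pantry → queue [lobby, gallery, chapel, patio]
Visit lobby → queue [gallery, chapel, patio]
Visit gallery → queue [chapel, patio]
Visit chapel → queue [patio]
Visit patio → queue []

lab, loft, garage, closet, annex, study, porch, attic, workshop, cellar, pantry, lobby, gallery, chapel, patio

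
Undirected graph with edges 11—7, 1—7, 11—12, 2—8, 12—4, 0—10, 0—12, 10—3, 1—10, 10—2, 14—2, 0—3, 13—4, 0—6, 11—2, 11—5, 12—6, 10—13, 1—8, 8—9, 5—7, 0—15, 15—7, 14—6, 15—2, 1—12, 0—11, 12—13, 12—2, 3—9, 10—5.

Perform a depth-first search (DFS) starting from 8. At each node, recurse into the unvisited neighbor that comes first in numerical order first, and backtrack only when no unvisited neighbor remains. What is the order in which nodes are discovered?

8, 1, 7, 5, 10, 0, 3, 9, 6, 12, 2, 11, 14, 15, 4, 13

Visit 8
8 → 1
1 → 7
7 → 5
5 → 10
10 → 0
0 → 3
3 → 9
0 → 6
6 → 12
12 → 2
2 → 11
2 → 14
2 → 15
12 → 4
4 → 13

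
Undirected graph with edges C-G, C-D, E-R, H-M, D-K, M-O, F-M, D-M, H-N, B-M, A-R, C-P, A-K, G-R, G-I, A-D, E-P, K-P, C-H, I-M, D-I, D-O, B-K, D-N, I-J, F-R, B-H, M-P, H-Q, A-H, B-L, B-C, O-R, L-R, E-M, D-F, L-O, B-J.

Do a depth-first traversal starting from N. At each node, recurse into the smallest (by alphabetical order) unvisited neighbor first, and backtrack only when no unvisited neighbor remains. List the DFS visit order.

Visit N
N → D
D → A
A → H
H → B
B → C
C → G
G → I
I → J
I → M
M → E
E → P
P → K
E → R
R → F
R → L
L → O
H → Q

N, D, A, H, B, C, G, I, J, M, E, P, K, R, F, L, O, Q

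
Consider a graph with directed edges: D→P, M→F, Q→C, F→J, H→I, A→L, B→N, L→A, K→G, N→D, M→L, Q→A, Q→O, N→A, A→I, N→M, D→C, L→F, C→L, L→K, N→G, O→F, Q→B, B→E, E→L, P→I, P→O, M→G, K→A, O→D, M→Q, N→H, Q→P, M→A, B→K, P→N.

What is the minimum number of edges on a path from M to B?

Level 0: M
Level 1: A, F, G, L, Q
Level 2: B, C, I, J, K, O, P
Level 3: D, E, N
Level 4: H
B first appears at level 2.

2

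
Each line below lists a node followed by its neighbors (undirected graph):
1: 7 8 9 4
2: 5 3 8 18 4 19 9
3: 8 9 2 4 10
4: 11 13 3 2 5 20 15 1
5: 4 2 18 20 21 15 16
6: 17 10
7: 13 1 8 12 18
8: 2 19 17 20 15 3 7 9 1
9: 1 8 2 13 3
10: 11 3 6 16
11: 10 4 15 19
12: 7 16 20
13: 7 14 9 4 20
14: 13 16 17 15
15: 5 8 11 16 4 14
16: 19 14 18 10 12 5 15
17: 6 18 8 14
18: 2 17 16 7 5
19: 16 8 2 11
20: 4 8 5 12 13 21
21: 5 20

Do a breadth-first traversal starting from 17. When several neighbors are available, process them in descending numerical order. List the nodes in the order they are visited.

Visit 17; enqueue 18, 14, 8, 6 → queue [18, 14, 8, 6]
Visit 18; enqueue 16, 7, 5, 2 → queue [14, 8, 6, 16, 7, 5, 2]
Visit 14; enqueue 15, 13 → queue [8, 6, 16, 7, 5, 2, 15, 13]
Visit 8; enqueue 20, 19, 9, 3, 1 → queue [6, 16, 7, 5, 2, 15, 13, 20, 19, 9, 3, 1]
Visit 6; enqueue 10 → queue [16, 7, 5, 2, 15, 13, 20, 19, 9, 3, 1, 10]
Visit 16; enqueue 12 → queue [7, 5, 2, 15, 13, 20, 19, 9, 3, 1, 10, 12]
Visit 7 → queue [5, 2, 15, 13, 20, 19, 9, 3, 1, 10, 12]
Visit 5; enqueue 21, 4 → queue [2, 15, 13, 20, 19, 9, 3, 1, 10, 12, 21, 4]
Visit 2 → queue [15, 13, 20, 19, 9, 3, 1, 10, 12, 21, 4]
Visit 15; enqueue 11 → queue [13, 20, 19, 9, 3, 1, 10, 12, 21, 4, 11]
Visit 13 → queue [20, 19, 9, 3, 1, 10, 12, 21, 4, 11]
Visit 20 → queue [19, 9, 3, 1, 10, 12, 21, 4, 11]
Visit 19 → queue [9, 3, 1, 10, 12, 21, 4, 11]
Visit 9 → queue [3, 1, 10, 12, 21, 4, 11]
Visit 3 → queue [1, 10, 12, 21, 4, 11]
Visit 1 → queue [10, 12, 21, 4, 11]
Visit 10 → queue [12, 21, 4, 11]
Visit 12 → queue [21, 4, 11]
Visit 21 → queue [4, 11]
Visit 4 → queue [11]
Visit 11 → queue []

17 -> 18 -> 14 -> 8 -> 6 -> 16 -> 7 -> 5 -> 2 -> 15 -> 13 -> 20 -> 19 -> 9 -> 3 -> 1 -> 10 -> 12 -> 21 -> 4 -> 11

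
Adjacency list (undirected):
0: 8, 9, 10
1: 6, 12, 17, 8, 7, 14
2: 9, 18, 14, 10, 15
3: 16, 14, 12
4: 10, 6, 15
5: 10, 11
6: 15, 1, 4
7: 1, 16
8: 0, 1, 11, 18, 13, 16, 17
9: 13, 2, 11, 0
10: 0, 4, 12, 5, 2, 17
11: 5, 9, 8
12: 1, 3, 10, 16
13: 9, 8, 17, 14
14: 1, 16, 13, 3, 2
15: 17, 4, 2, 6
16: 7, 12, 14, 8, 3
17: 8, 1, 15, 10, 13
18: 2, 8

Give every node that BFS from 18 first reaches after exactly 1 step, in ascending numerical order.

2, 8

Level 0: 18
Level 1: 2, 8
Level 2: 0, 1, 9, 10, 11, 13, 14, 15, 16, 17
Level 3: 3, 4, 5, 6, 7, 12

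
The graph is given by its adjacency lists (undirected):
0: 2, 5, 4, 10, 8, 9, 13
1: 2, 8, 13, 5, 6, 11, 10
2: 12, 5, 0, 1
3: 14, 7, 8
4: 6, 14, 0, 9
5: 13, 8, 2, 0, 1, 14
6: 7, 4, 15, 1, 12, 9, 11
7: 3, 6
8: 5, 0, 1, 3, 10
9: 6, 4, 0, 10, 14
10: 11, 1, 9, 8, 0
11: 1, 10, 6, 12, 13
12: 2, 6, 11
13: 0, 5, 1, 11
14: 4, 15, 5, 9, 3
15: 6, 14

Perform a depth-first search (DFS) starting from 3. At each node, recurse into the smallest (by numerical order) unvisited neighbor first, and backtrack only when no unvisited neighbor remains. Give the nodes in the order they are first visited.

Visit 3
3 → 7
7 → 6
6 → 1
1 → 2
2 → 0
0 → 4
4 → 9
9 → 10
10 → 8
8 → 5
5 → 13
13 → 11
11 → 12
5 → 14
14 → 15

3 7 6 1 2 0 4 9 10 8 5 13 11 12 14 15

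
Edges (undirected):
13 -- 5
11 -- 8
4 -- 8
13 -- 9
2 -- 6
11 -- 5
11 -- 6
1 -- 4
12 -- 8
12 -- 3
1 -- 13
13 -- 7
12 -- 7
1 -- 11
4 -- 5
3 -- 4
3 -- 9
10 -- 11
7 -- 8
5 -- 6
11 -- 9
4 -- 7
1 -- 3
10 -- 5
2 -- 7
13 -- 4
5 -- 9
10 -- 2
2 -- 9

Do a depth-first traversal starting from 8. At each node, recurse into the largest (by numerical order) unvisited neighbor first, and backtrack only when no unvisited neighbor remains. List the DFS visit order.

8 → 12 → 7 → 13 → 9 → 11 → 10 → 5 → 6 → 2 → 4 → 3 → 1

Visit 8
8 → 12
12 → 7
7 → 13
13 → 9
9 → 11
11 → 10
10 → 5
5 → 6
6 → 2
5 → 4
4 → 3
3 → 1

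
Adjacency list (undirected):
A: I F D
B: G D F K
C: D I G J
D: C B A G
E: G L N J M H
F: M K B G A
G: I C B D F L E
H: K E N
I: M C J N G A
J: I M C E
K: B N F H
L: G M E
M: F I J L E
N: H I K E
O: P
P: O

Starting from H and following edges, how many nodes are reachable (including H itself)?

BFS from H visits: H, K, E, N, B, F, G, L, J, M, I, D, A, C
Reachable nodes: 14 of 16 total.

14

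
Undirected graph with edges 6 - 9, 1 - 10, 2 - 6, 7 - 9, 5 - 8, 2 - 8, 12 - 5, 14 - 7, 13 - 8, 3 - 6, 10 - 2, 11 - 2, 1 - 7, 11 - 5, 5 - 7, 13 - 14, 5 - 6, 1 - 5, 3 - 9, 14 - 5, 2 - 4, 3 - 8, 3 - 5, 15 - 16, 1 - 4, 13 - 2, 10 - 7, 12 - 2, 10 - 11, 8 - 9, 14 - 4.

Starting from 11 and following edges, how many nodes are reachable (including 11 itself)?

14

BFS from 11 visits: 11, 2, 5, 10, 4, 6, 8, 12, 13, 1, 3, 7, 14, 9
Reachable nodes: 14 of 16 total.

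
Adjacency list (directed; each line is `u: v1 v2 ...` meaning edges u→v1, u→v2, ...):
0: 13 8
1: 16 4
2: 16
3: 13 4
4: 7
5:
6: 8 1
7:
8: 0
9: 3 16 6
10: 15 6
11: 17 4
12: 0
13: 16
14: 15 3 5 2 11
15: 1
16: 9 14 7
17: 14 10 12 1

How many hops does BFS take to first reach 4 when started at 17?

Level 0: 17
Level 1: 1, 10, 12, 14
Level 2: 0, 2, 3, 4, 5, 6, 11, 15, 16
Level 3: 7, 8, 9, 13
4 first appears at level 2.

2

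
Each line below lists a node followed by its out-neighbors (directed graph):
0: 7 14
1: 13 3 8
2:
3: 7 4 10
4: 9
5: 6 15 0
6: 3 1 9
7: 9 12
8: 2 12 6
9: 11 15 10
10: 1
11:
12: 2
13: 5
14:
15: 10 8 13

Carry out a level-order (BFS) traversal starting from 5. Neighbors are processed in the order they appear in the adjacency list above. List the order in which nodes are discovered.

Visit 5; enqueue 6, 15, 0 → queue [6, 15, 0]
Visit 6; enqueue 3, 1, 9 → queue [15, 0, 3, 1, 9]
Visit 15; enqueue 10, 8, 13 → queue [0, 3, 1, 9, 10, 8, 13]
Visit 0; enqueue 7, 14 → queue [3, 1, 9, 10, 8, 13, 7, 14]
Visit 3; enqueue 4 → queue [1, 9, 10, 8, 13, 7, 14, 4]
Visit 1 → queue [9, 10, 8, 13, 7, 14, 4]
Visit 9; enqueue 11 → queue [10, 8, 13, 7, 14, 4, 11]
Visit 10 → queue [8, 13, 7, 14, 4, 11]
Visit 8; enqueue 2, 12 → queue [13, 7, 14, 4, 11, 2, 12]
Visit 13 → queue [7, 14, 4, 11, 2, 12]
Visit 7 → queue [14, 4, 11, 2, 12]
Visit 14 → queue [4, 11, 2, 12]
Visit 4 → queue [11, 2, 12]
Visit 11 → queue [2, 12]
Visit 2 → queue [12]
Visit 12 → queue []

5 → 6 → 15 → 0 → 3 → 1 → 9 → 10 → 8 → 13 → 7 → 14 → 4 → 11 → 2 → 12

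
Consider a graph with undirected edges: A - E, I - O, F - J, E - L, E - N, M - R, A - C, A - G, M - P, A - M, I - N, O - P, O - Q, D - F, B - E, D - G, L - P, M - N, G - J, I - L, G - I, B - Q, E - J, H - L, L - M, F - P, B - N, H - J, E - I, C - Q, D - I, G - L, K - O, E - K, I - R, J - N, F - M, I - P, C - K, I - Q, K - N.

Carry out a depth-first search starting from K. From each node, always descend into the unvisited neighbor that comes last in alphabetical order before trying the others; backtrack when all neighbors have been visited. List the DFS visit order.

Visit K
K → O
O → Q
Q → I
I → R
R → M
M → P
P → L
L → H
H → J
J → N
N → E
E → B
E → A
A → G
G → D
D → F
A → C

K -> O -> Q -> I -> R -> M -> P -> L -> H -> J -> N -> E -> B -> A -> G -> D -> F -> C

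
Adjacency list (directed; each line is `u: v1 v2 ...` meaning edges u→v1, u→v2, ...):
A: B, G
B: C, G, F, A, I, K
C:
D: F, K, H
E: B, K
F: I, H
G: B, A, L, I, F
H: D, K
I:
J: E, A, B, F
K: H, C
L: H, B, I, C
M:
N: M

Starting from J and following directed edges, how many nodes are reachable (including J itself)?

12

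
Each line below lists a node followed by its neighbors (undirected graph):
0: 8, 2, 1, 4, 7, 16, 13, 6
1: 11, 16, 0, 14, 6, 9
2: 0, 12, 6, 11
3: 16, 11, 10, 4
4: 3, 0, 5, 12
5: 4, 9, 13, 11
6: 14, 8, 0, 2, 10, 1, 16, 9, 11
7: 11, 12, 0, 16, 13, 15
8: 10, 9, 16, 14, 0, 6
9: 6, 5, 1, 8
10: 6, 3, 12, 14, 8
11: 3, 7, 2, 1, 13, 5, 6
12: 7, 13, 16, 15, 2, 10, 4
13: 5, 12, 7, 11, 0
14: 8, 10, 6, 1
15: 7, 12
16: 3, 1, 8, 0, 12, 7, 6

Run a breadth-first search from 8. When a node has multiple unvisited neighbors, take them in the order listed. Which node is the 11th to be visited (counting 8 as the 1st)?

1

Visit 8; enqueue 10, 9, 16, 14, 0, 6 → queue [10, 9, 16, 14, 0, 6]
Visit 10; enqueue 3, 12 → queue [9, 16, 14, 0, 6, 3, 12]
Visit 9; enqueue 5, 1 → queue [16, 14, 0, 6, 3, 12, 5, 1]
Visit 16; enqueue 7 → queue [14, 0, 6, 3, 12, 5, 1, 7]
Visit 14 → queue [0, 6, 3, 12, 5, 1, 7]
Visit 0; enqueue 2, 4, 13 → queue [6, 3, 12, 5, 1, 7, 2, 4, 13]
Visit 6; enqueue 11 → queue [3, 12, 5, 1, 7, 2, 4, 13, 11]
Visit 3 → queue [12, 5, 1, 7, 2, 4, 13, 11]
Visit 12; enqueue 15 → queue [5, 1, 7, 2, 4, 13, 11, 15]
Visit 5 → queue [1, 7, 2, 4, 13, 11, 15]
Visit 1 → queue [7, 2, 4, 13, 11, 15]
Visit 7 → queue [2, 4, 13, 11, 15]
Visit 2 → queue [4, 13, 11, 15]
Visit 4 → queue [13, 11, 15]
Visit 13 → queue [11, 15]
Visit 11 → queue [15]
Visit 15 → queue []

Visit order: 8, 10, 9, 16, 14, 0, 6, 3, 12, 5, 1, 7, 2, 4, 13, 11, 15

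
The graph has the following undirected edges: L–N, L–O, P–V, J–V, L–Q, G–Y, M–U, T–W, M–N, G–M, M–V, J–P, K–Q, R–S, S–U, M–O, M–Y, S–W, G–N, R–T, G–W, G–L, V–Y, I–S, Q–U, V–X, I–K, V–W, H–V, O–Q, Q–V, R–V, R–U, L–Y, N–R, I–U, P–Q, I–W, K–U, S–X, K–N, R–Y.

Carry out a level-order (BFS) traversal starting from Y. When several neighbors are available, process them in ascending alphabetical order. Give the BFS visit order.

Y G L M R V N W O Q U S T H J P X K I

Visit Y; enqueue G, L, M, R, V → queue [G, L, M, R, V]
Visit G; enqueue N, W → queue [L, M, R, V, N, W]
Visit L; enqueue O, Q → queue [M, R, V, N, W, O, Q]
Visit M; enqueue U → queue [R, V, N, W, O, Q, U]
Visit R; enqueue S, T → queue [V, N, W, O, Q, U, S, T]
Visit V; enqueue H, J, P, X → queue [N, W, O, Q, U, S, T, H, J, P, X]
Visit N; enqueue K → queue [W, O, Q, U, S, T, H, J, P, X, K]
Visit W; enqueue I → queue [O, Q, U, S, T, H, J, P, X, K, I]
Visit O → queue [Q, U, S, T, H, J, P, X, K, I]
Visit Q → queue [U, S, T, H, J, P, X, K, I]
Visit U → queue [S, T, H, J, P, X, K, I]
Visit S → queue [T, H, J, P, X, K, I]
Visit T → queue [H, J, P, X, K, I]
Visit H → queue [J, P, X, K, I]
Visit J → queue [P, X, K, I]
Visit P → queue [X, K, I]
Visit X → queue [K, I]
Visit K → queue [I]
Visit I → queue []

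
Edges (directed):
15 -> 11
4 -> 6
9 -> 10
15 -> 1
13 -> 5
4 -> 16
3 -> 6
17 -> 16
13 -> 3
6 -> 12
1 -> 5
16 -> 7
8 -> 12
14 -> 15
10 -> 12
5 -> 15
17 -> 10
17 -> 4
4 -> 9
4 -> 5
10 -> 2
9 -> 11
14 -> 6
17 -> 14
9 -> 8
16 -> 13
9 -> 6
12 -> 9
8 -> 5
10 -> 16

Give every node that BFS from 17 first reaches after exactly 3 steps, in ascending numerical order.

1, 3, 8, 11

Level 0: 17
Level 1: 4, 10, 14, 16
Level 2: 2, 5, 6, 7, 9, 12, 13, 15
Level 3: 1, 3, 8, 11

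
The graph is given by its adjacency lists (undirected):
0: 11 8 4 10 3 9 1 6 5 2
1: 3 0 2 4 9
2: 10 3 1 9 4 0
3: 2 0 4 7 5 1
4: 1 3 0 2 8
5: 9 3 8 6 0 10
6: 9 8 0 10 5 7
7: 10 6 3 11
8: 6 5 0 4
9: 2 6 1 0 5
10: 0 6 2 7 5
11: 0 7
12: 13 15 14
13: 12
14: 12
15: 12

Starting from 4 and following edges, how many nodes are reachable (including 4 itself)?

BFS from 4 visits: 4, 8, 3, 2, 1, 0, 6, 5, 7, 10, 9, 11
Reachable nodes: 12 of 16 total.

12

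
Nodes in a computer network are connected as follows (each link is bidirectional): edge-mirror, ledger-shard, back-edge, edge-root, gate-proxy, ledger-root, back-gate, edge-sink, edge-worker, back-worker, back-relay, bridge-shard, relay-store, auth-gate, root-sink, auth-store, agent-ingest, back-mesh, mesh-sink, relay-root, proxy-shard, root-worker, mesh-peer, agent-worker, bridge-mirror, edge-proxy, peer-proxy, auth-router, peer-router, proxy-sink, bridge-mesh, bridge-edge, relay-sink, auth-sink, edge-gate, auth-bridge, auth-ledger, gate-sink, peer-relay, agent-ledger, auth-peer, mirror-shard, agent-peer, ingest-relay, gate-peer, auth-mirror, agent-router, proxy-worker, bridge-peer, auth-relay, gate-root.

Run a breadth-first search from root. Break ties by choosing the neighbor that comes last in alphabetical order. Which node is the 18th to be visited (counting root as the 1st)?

bridge

Visit root; enqueue worker, sink, relay, ledger, gate, edge → queue [worker, sink, relay, ledger, gate, edge]
Visit worker; enqueue proxy, back, agent → queue [sink, relay, ledger, gate, edge, proxy, back, agent]
Visit sink; enqueue mesh, auth → queue [relay, ledger, gate, edge, proxy, back, agent, mesh, auth]
Visit relay; enqueue store, peer, ingest → queue [ledger, gate, edge, proxy, back, agent, mesh, auth, store, peer, ingest]
Visit ledger; enqueue shard → queue [gate, edge, proxy, back, agent, mesh, auth, store, peer, ingest, shard]
Visit gate → queue [edge, proxy, back, agent, mesh, auth, store, peer, ingest, shard]
Visit edge; enqueue mirror, bridge → queue [proxy, back, agent, mesh, auth, store, peer, ingest, shard, mirror, bridge]
Visit proxy → queue [back, agent, mesh, auth, store, peer, ingest, shard, mirror, bridge]
Visit back → queue [agent, mesh, auth, store, peer, ingest, shard, mirror, bridge]
Visit agent; enqueue router → queue [mesh, auth, store, peer, ingest, shard, mirror, bridge, router]
Visit mesh → queue [auth, store, peer, ingest, shard, mirror, bridge, router]
Visit auth → queue [store, peer, ingest, shard, mirror, bridge, router]
Visit store → queue [peer, ingest, shard, mirror, bridge, router]
Visit peer → queue [ingest, shard, mirror, bridge, router]
Visit ingest → queue [shard, mirror, bridge, router]
Visit shard → queue [mirror, bridge, router]
Visit mirror → queue [bridge, router]
Visit bridge → queue [router]
Visit router → queue []

Visit order: root, worker, sink, relay, ledger, gate, edge, proxy, back, agent, mesh, auth, store, peer, ingest, shard, mirror, bridge, router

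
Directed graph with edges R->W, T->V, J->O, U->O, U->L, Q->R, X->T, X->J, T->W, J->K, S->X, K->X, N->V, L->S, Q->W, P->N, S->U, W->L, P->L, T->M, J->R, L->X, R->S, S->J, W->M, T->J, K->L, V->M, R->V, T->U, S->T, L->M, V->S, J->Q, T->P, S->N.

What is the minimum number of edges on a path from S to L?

2

Level 0: S
Level 1: J, N, T, U, X
Level 2: K, L, M, O, P, Q, R, V, W
L first appears at level 2.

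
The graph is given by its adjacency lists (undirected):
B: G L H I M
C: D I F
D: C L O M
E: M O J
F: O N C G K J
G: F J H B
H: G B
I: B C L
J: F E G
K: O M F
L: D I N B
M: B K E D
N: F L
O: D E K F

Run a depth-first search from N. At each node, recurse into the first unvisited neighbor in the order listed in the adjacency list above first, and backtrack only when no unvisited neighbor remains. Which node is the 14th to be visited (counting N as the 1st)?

L

Visit N
N → F
F → O
O → D
D → C
C → I
I → B
B → G
G → J
J → E
E → M
M → K
G → H
B → L

Visit order: N, F, O, D, C, I, B, G, J, E, M, K, H, L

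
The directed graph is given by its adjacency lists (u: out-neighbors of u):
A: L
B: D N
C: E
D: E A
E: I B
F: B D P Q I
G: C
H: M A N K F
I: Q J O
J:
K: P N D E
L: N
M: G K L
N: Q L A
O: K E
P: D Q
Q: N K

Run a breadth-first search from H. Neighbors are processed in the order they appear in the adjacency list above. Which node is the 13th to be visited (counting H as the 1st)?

B

Visit H; enqueue M, A, N, K, F → queue [M, A, N, K, F]
Visit M; enqueue G, L → queue [A, N, K, F, G, L]
Visit A → queue [N, K, F, G, L]
Visit N; enqueue Q → queue [K, F, G, L, Q]
Visit K; enqueue P, D, E → queue [F, G, L, Q, P, D, E]
Visit F; enqueue B, I → queue [G, L, Q, P, D, E, B, I]
Visit G; enqueue C → queue [L, Q, P, D, E, B, I, C]
Visit L → queue [Q, P, D, E, B, I, C]
Visit Q → queue [P, D, E, B, I, C]
Visit P → queue [D, E, B, I, C]
Visit D → queue [E, B, I, C]
Visit E → queue [B, I, C]
Visit B → queue [I, C]
Visit I; enqueue J, O → queue [C, J, O]
Visit C → queue [J, O]
Visit J → queue [O]
Visit O → queue []

Visit order: H, M, A, N, K, F, G, L, Q, P, D, E, B, I, C, J, O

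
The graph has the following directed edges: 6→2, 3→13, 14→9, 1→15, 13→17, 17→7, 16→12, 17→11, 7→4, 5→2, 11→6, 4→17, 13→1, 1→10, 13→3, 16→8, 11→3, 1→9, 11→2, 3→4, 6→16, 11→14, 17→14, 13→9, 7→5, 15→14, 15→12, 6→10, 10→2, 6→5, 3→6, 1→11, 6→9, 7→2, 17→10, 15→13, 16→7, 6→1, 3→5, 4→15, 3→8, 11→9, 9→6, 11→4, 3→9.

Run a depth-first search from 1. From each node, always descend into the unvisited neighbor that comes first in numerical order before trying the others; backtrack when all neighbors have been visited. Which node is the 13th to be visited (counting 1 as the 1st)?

Visit 1
1 → 9
9 → 6
6 → 2
6 → 5
6 → 10
6 → 16
16 → 7
7 → 4
4 → 15
15 → 12
15 → 13
13 → 3
3 → 8
13 → 17
17 → 11
11 → 14

Visit order: 1, 9, 6, 2, 5, 10, 16, 7, 4, 15, 12, 13, 3, 8, 17, 11, 14

3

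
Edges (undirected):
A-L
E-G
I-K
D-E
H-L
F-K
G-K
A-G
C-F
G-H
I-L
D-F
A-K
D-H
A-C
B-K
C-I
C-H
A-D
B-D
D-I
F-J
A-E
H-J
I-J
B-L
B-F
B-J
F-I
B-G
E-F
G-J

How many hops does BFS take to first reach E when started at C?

2

Level 0: C
Level 1: A, F, H, I
Level 2: B, D, E, G, J, K, L
E first appears at level 2.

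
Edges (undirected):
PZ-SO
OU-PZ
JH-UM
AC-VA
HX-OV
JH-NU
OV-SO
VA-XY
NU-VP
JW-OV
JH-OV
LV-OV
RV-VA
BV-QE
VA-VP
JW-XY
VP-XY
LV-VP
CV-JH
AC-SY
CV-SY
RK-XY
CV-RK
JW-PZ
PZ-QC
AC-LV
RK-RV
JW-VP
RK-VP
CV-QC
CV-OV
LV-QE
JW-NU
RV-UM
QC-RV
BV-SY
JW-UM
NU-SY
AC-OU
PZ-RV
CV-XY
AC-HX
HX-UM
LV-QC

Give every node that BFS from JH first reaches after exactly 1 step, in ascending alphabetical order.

CV, NU, OV, UM

Level 0: JH
Level 1: CV, NU, OV, UM
Level 2: HX, JW, LV, QC, RK, RV, SO, SY, VP, XY
Level 3: AC, BV, PZ, QE, VA
Level 4: OU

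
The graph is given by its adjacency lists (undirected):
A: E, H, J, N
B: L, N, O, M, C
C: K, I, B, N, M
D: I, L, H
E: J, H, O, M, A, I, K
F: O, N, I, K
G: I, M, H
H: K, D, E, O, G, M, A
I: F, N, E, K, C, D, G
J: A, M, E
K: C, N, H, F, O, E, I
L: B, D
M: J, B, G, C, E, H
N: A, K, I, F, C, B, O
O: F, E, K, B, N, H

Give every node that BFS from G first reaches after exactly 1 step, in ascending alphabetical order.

H, I, M

Level 0: G
Level 1: H, I, M
Level 2: A, B, C, D, E, F, J, K, N, O
Level 3: L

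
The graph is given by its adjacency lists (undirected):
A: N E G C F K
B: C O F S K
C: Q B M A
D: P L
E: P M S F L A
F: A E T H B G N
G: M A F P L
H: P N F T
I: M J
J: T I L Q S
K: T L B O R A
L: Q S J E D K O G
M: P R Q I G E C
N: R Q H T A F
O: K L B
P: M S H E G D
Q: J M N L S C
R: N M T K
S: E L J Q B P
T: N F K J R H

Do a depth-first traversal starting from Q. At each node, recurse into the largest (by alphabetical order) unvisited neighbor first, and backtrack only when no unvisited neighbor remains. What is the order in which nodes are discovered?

Visit Q
Q → S
S → P
P → M
M → R
R → T
T → N
N → H
H → F
F → G
G → L
L → O
O → K
K → B
B → C
C → A
A → E
L → J
J → I
L → D

Q, S, P, M, R, T, N, H, F, G, L, O, K, B, C, A, E, J, I, D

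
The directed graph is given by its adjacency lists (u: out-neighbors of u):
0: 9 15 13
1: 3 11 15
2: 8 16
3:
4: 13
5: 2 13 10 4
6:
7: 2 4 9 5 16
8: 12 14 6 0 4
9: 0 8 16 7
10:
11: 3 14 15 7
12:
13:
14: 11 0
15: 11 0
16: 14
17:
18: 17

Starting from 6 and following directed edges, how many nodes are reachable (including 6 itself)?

1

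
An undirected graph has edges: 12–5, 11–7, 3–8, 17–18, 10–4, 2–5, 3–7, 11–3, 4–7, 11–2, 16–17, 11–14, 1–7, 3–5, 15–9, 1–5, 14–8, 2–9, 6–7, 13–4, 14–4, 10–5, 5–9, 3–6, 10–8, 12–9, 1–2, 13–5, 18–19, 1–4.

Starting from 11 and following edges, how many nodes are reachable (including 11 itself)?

15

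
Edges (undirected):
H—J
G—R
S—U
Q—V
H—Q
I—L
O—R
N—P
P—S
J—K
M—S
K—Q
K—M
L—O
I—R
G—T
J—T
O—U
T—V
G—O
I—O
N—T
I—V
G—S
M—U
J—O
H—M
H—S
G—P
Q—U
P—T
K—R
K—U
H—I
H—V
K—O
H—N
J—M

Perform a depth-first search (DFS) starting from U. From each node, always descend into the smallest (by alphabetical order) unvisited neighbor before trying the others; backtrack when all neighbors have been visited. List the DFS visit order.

U → K → J → H → I → L → O → G → P → N → T → V → Q → S → M → R

Visit U
U → K
K → J
J → H
H → I
I → L
L → O
O → G
G → P
P → N
N → T
T → V
V → Q
P → S
S → M
G → R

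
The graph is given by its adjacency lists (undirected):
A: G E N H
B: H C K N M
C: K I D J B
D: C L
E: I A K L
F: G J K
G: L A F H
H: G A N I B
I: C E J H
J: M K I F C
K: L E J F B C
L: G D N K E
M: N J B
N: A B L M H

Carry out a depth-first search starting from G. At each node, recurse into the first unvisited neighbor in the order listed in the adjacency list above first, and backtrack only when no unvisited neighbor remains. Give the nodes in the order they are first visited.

Visit G
G → L
L → D
D → C
C → K
K → E
E → I
I → J
J → M
M → N
N → A
A → H
H → B
J → F

G L D C K E I J M N A H B F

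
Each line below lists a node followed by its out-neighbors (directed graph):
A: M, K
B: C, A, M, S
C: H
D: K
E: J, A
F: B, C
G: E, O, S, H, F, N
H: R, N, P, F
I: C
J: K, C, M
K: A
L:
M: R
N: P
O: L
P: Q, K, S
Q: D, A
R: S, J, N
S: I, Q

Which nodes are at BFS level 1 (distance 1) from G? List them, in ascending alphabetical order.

E, F, H, N, O, S

Level 0: G
Level 1: E, F, H, N, O, S
Level 2: A, B, C, I, J, L, P, Q, R
Level 3: D, K, M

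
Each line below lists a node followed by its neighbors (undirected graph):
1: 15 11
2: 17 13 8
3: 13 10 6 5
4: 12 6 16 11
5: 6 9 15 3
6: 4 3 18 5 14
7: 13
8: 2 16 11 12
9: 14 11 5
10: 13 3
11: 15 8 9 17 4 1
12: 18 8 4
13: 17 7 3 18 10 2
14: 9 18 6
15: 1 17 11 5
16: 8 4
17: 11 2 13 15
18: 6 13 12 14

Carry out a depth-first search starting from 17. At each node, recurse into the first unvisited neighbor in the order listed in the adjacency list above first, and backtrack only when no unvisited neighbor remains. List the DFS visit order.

17 11 15 1 5 6 4 12 18 13 7 3 10 2 8 16 14 9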